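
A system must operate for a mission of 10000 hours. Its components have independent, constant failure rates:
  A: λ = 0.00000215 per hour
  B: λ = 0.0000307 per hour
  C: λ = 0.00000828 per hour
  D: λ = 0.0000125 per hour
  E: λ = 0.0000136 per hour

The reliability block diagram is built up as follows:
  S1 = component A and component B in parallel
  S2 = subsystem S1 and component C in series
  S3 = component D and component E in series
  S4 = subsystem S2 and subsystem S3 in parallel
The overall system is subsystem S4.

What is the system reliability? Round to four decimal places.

R(A) = exp(−0.00000215 × 10000) = 0.978729
R(B) = exp(−0.0000307 × 10000) = 0.735651
R(C) = exp(−0.00000828 × 10000) = 0.920535
R(D) = exp(−0.0000125 × 10000) = 0.882497
R(E) = exp(−0.0000136 × 10000) = 0.872843
Parallel (A and B): 1 − (1 − 0.978729)(1 − 0.735651) = 0.994377
Series ([0.994377] and C): 0.994377 × 0.920535 = 0.915359
Series (D and E): 0.882497 × 0.872843 = 0.770281
Parallel ([0.915359] and [0.770281]): 1 − (1 − 0.915359)(1 − 0.770281) = 0.9806

0.9806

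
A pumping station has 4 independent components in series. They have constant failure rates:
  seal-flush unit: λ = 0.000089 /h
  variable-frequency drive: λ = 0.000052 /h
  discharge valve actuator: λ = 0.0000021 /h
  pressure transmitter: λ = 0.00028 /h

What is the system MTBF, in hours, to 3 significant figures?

2360

Series of exponential components: λ_sys = Σ λ_i
λ_sys = 0.000089 + 0.000052 + 0.0000021 + 0.00028 = 4.2310e-04 /h
MTBF = 1 / λ_sys = 2360 h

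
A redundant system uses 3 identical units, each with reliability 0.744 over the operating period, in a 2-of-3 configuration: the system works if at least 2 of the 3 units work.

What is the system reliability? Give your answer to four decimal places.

0.8369

R = Σ_{i=2}^{3} C(3,i) p^i (1−p)^{3−i} with p = 0.744
C(3,2)·0.744^2·0.256^1 = 0.425116
C(3,3)·0.744^3·0.256^0 = 0.411831
Sum = 0.8369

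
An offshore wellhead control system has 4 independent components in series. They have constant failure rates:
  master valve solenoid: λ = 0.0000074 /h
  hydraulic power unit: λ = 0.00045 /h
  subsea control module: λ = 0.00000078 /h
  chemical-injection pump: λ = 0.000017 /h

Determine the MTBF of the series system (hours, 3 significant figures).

Series of exponential components: λ_sys = Σ λ_i
λ_sys = 0.0000074 + 0.00045 + 0.00000078 + 0.000017 = 4.7518e-04 /h
MTBF = 1 / λ_sys = 2100 h

2100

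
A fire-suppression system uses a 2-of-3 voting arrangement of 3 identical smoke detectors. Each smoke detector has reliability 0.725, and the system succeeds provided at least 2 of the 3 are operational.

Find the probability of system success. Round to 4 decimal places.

R = Σ_{i=2}^{3} C(3,i) p^i (1−p)^{3−i} with p = 0.725
C(3,2)·0.725^2·0.275^1 = 0.433641
C(3,3)·0.725^3·0.275^0 = 0.381078
Sum = 0.8147

0.8147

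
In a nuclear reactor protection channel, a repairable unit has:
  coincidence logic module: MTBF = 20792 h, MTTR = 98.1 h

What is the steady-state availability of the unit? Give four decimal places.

0.9953

A(coincidence logic module) = MTBF/(MTBF+MTTR) = 20792/(20792+98.1) = 0.9953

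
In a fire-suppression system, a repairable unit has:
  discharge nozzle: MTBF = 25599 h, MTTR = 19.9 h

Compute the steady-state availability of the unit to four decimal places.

A(discharge nozzle) = MTBF/(MTBF+MTTR) = 25599/(25599+19.9) = 0.9992

0.9992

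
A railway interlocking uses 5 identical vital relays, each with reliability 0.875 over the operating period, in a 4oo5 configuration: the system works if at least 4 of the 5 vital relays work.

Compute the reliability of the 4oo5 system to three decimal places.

0.879

R = Σ_{i=4}^{5} C(5,i) p^i (1−p)^{5−i} with p = 0.875
C(5,4)·0.875^4·0.125^1 = 0.36636
C(5,5)·0.875^5·0.125^0 = 0.51291
Sum = 0.879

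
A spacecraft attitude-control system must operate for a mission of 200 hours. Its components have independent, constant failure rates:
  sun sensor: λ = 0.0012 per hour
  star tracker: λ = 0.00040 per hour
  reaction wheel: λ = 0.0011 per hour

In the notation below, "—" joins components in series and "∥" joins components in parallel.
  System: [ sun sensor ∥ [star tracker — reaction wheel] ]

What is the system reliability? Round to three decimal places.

0.945

R(sun sensor) = exp(−0.0012 × 200) = 0.78663
R(star tracker) = exp(−0.00040 × 200) = 0.92312
R(reaction wheel) = exp(−0.0011 × 200) = 0.80252
Series (star tracker and reaction wheel): 0.92312 × 0.80252 = 0.74082
Parallel (sun sensor and [0.74082]): 1 − (1 − 0.78663)(1 − 0.74082) = 0.945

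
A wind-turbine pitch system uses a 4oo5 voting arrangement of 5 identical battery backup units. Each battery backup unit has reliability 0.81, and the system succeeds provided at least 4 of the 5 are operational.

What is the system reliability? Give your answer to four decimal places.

R = Σ_{i=4}^{5} C(5,i) p^i (1−p)^{5−i} with p = 0.81
C(5,4)·0.81^4·0.19^1 = 0.408944
C(5,5)·0.81^5·0.19^0 = 0.348678
Sum = 0.7576

0.7576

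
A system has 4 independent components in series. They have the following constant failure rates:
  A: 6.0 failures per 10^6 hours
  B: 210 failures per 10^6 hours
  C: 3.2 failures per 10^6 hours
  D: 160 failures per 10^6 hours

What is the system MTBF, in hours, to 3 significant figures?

2640

Series of exponential components: λ_sys = Σ λ_i
λ_sys = 0.0000060 + 0.00021 + 0.0000032 + 0.00016 = 3.7920e-04 /h
MTBF = 1 / λ_sys = 2640 h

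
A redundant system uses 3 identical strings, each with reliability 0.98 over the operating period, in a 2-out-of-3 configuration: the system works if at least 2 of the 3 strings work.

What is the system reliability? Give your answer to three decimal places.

R = Σ_{i=2}^{3} C(3,i) p^i (1−p)^{3−i} with p = 0.98
C(3,2)·0.98^2·0.02^1 = 0.05762
C(3,3)·0.98^3·0.02^0 = 0.94119
Sum = 0.999

0.999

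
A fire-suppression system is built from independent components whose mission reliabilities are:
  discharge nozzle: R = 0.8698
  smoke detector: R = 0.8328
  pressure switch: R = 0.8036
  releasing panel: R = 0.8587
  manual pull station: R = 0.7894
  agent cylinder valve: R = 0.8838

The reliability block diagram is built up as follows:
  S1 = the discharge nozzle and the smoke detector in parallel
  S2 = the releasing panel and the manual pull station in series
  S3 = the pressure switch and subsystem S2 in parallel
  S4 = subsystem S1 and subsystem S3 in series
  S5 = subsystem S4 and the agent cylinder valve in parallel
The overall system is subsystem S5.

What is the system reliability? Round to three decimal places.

0.990

Parallel (discharge nozzle and smoke detector): 1 − (1 − 0.86980)(1 − 0.83280) = 0.97823
Series (releasing panel and manual pull station): 0.85870 × 0.78940 = 0.67786
Parallel (pressure switch and [0.67786]): 1 − (1 − 0.80360)(1 − 0.67786) = 0.93673
Series ([0.97823] and [0.93673]): 0.97823 × 0.93673 = 0.91634
Parallel ([0.91634] and agent cylinder valve): 1 − (1 − 0.91634)(1 − 0.88380) = 0.990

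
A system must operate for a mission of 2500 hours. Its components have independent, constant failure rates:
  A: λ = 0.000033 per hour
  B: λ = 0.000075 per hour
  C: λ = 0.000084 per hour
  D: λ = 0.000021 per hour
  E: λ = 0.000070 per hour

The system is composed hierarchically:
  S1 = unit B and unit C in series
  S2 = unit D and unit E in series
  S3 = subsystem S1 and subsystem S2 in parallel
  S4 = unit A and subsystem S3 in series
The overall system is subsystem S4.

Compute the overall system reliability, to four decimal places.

0.8594

R(A) = exp(−0.000033 × 2500) = 0.920811
R(B) = exp(−0.000075 × 2500) = 0.829029
R(C) = exp(−0.000084 × 2500) = 0.810584
R(D) = exp(−0.000021 × 2500) = 0.948854
R(E) = exp(−0.000070 × 2500) = 0.839457
Series (B and C): 0.829029 × 0.810584 = 0.671998
Series (D and E): 0.948854 × 0.839457 = 0.796522
Parallel ([0.671998] and [0.796522]): 1 − (1 − 0.671998)(1 − 0.796522) = 0.933259
Series (A and [0.933259]): 0.920811 × 0.933259 = 0.8594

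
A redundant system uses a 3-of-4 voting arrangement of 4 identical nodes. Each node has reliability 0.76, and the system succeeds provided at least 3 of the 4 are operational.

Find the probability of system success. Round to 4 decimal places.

0.7550

R = Σ_{i=3}^{4} C(4,i) p^i (1−p)^{4−i} with p = 0.76
C(4,3)·0.76^3·0.24^1 = 0.421417
C(4,4)·0.76^4·0.24^0 = 0.333622
Sum = 0.7550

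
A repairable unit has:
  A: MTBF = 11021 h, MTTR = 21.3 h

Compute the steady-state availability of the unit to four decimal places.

A(A) = MTBF/(MTBF+MTTR) = 11021/(11021+21.3) = 0.9981

0.9981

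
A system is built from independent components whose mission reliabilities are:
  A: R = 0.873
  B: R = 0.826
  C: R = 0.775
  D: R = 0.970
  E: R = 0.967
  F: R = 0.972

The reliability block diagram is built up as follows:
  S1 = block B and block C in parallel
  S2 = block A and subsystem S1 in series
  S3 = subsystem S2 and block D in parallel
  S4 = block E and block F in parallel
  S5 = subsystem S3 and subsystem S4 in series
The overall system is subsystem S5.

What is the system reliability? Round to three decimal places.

0.994

Parallel (B and C): 1 − (1 − 0.82600)(1 − 0.77500) = 0.96085
Series (A and [0.96085]): 0.87300 × 0.96085 = 0.83882
Parallel ([0.83882] and D): 1 − (1 − 0.83882)(1 − 0.97000) = 0.99516
Parallel (E and F): 1 − (1 − 0.96700)(1 − 0.97200) = 0.99908
Series ([0.99516] and [0.99908]): 0.99516 × 0.99908 = 0.994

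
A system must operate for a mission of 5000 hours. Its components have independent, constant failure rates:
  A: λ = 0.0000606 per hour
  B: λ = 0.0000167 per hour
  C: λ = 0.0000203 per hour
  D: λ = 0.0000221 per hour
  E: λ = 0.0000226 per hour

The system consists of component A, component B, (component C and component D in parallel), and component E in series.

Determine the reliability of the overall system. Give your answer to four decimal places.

0.6007

R(A) = exp(−0.0000606 × 5000) = 0.738599
R(B) = exp(−0.0000167 × 5000) = 0.919891
R(C) = exp(−0.0000203 × 5000) = 0.903481
R(D) = exp(−0.0000221 × 5000) = 0.895386
R(E) = exp(−0.0000226 × 5000) = 0.893151
Parallel (C and D): 1 − (1 − 0.903481)(1 − 0.895386) = 0.989903
Series (A, B, [0.989903], and E): 0.738599 × 0.919891 × 0.989903 × 0.893151 = 0.6007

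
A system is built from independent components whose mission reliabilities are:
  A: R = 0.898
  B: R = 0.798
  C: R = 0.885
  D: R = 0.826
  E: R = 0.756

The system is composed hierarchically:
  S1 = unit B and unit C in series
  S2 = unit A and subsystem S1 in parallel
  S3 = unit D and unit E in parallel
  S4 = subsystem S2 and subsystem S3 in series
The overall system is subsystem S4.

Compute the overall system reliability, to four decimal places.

0.9289

Series (B and C): 0.798000 × 0.885000 = 0.706230
Parallel (A and [0.706230]): 1 − (1 − 0.898000)(1 − 0.706230) = 0.970035
Parallel (D and E): 1 − (1 − 0.826000)(1 − 0.756000) = 0.957544
Series ([0.970035] and [0.957544]): 0.970035 × 0.957544 = 0.9289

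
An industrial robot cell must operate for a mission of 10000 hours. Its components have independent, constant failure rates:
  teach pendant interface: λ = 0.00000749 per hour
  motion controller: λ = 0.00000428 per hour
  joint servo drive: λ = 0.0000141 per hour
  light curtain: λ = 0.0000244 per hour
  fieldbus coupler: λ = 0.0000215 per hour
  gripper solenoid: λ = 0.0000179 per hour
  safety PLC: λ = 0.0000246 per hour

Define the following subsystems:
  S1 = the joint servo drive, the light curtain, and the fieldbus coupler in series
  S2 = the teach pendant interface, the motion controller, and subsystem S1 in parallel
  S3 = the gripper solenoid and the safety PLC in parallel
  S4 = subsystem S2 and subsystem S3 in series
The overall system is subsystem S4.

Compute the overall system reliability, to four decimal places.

0.9629

R(teach pendant interface) = exp(−0.00000749 × 10000) = 0.927836
R(motion controller) = exp(−0.00000428 × 10000) = 0.958103
R(joint servo drive) = exp(−0.0000141 × 10000) = 0.868489
R(light curtain) = exp(−0.0000244 × 10000) = 0.783488
R(fieldbus coupler) = exp(−0.0000215 × 10000) = 0.806541
R(gripper solenoid) = exp(−0.0000179 × 10000) = 0.836106
R(safety PLC) = exp(−0.0000246 × 10000) = 0.781922
Series (joint servo drive, light curtain, and fieldbus coupler): 0.868489 × 0.783488 × 0.806541 = 0.548811
Parallel (teach pendant interface, motion controller, and [0.548811]): 1 − (1 − 0.927836)(1 − 0.958103)(1 − 0.548811) = 0.998636
Parallel (gripper solenoid and safety PLC): 1 − (1 − 0.836106)(1 − 0.781922) = 0.964258
Series ([0.998636] and [0.964258]): 0.998636 × 0.964258 = 0.9629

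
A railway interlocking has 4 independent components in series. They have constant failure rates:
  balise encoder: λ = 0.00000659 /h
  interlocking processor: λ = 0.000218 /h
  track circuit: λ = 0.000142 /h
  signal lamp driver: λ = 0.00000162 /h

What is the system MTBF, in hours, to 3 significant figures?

2720

Series of exponential components: λ_sys = Σ λ_i
λ_sys = 0.00000659 + 0.000218 + 0.000142 + 0.00000162 = 3.6821e-04 /h
MTBF = 1 / λ_sys = 2720 h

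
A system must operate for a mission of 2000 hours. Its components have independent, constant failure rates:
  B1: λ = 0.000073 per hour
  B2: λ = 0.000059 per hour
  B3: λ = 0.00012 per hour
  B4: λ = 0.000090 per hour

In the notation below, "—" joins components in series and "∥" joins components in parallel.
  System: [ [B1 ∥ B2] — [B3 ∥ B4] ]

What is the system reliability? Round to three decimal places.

R(B1) = exp(−0.000073 × 2000) = 0.86416
R(B2) = exp(−0.000059 × 2000) = 0.88870
R(B3) = exp(−0.00012 × 2000) = 0.78663
R(B4) = exp(−0.000090 × 2000) = 0.83527
Parallel (B1 and B2): 1 − (1 − 0.86416)(1 − 0.88870) = 0.98488
Parallel (B3 and B4): 1 − (1 − 0.78663)(1 − 0.83527) = 0.96485
Series ([0.98488] and [0.96485]): 0.98488 × 0.96485 = 0.950

0.950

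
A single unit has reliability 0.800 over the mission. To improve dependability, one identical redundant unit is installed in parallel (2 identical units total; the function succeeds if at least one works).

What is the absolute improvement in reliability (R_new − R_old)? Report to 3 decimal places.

R_before = 0.800
R_after = 1 − (1 − 0.800)^2 = 0.960
ΔR = 0.960 − 0.800 = 0.160

0.160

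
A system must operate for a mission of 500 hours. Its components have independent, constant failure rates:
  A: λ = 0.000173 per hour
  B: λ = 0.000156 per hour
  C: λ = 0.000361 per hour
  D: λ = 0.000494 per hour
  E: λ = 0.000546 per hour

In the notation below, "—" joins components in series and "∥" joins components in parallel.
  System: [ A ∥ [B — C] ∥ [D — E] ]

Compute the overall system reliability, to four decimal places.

R(A) = exp(−0.000173 × 500) = 0.917136
R(B) = exp(−0.000156 × 500) = 0.924964
R(C) = exp(−0.000361 × 500) = 0.834853
R(D) = exp(−0.000494 × 500) = 0.781141
R(E) = exp(−0.000546 × 500) = 0.761093
Series (B and C): 0.924964 × 0.834853 = 0.772209
Series (D and E): 0.781141 × 0.761093 = 0.594521
Parallel (A, [0.772209], and [0.594521]): 1 − (1 − 0.917136)(1 − 0.772209)(1 − 0.594521) = 0.9923

0.9923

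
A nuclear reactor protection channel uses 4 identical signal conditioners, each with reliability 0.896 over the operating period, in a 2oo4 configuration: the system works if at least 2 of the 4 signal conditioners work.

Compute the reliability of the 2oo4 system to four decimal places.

R = Σ_{i=2}^{4} C(4,i) p^i (1−p)^{4−i} with p = 0.896
C(4,2)·0.896^2·0.104^2 = 0.052100
C(4,3)·0.896^3·0.104^1 = 0.299238
C(4,4)·0.896^4·0.104^0 = 0.644514
Sum = 0.9959

0.9959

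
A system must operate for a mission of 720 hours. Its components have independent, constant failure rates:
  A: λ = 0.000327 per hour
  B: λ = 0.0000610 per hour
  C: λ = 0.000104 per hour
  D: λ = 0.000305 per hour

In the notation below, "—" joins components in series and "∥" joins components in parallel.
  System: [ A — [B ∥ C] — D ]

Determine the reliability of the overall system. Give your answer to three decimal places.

0.632

R(A) = exp(−0.000327 × 720) = 0.79022
R(B) = exp(−0.0000610 × 720) = 0.95703
R(C) = exp(−0.000104 × 720) = 0.92785
R(D) = exp(−0.000305 × 720) = 0.80284
Parallel (B and C): 1 − (1 − 0.95703)(1 − 0.92785) = 0.99690
Series (A, [0.99690], and D): 0.79022 × 0.99690 × 0.80284 = 0.632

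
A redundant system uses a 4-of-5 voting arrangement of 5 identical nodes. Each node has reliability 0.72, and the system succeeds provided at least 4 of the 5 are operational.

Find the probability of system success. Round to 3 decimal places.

R = Σ_{i=4}^{5} C(5,i) p^i (1−p)^{5−i} with p = 0.72
C(5,4)·0.72^4·0.28^1 = 0.37623
C(5,5)·0.72^5·0.28^0 = 0.19349
Sum = 0.570

0.570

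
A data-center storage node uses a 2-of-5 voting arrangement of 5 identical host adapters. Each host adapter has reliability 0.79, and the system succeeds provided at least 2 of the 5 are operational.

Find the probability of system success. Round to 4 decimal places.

R = Σ_{i=2}^{5} C(5,i) p^i (1−p)^{5−i} with p = 0.79
C(5,2)·0.79^2·0.21^3 = 0.057798
C(5,3)·0.79^3·0.21^2 = 0.217430
C(5,4)·0.79^4·0.21^1 = 0.408976
C(5,5)·0.79^5·0.21^0 = 0.307706
Sum = 0.9919

0.9919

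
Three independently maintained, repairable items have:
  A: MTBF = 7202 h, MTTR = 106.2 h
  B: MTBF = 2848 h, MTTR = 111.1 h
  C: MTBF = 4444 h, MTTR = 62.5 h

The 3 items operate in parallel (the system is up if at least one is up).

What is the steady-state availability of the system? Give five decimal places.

A(A) = MTBF/(MTBF+MTTR) = 7202/(7202+106.2) = 0.985468
A(B) = MTBF/(MTBF+MTTR) = 2848/(2848+111.1) = 0.962455
A(C) = MTBF/(MTBF+MTTR) = 4444/(4444+62.5) = 0.986131
Parallel availability: 1 − (1 − 0.985468)(1 − 0.962455)(1 − 0.986131) = 0.99999

0.99999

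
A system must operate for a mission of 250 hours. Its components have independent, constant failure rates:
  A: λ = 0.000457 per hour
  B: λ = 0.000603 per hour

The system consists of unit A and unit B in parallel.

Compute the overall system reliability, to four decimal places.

R(A) = exp(−0.000457 × 250) = 0.892035
R(B) = exp(−0.000603 × 250) = 0.860063
Parallel (A and B): 1 − (1 − 0.892035)(1 − 0.860063) = 0.9849

0.9849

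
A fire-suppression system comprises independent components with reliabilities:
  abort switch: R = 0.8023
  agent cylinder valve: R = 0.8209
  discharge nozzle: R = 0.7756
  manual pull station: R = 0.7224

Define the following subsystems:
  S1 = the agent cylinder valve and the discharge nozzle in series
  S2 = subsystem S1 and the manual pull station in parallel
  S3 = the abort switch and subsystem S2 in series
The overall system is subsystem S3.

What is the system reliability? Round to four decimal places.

Series (agent cylinder valve and discharge nozzle): 0.820900 × 0.775600 = 0.636690
Parallel ([0.636690] and manual pull station): 1 − (1 − 0.636690)(1 − 0.722400) = 0.899145
Series (abort switch and [0.899145]): 0.802300 × 0.899145 = 0.7214

0.7214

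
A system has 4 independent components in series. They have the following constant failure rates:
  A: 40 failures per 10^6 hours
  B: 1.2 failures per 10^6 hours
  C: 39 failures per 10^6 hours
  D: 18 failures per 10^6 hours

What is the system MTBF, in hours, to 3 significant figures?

Series of exponential components: λ_sys = Σ λ_i
λ_sys = 0.000040 + 0.0000012 + 0.000039 + 0.000018 = 9.8200e-05 /h
MTBF = 1 / λ_sys = 10200 h

10200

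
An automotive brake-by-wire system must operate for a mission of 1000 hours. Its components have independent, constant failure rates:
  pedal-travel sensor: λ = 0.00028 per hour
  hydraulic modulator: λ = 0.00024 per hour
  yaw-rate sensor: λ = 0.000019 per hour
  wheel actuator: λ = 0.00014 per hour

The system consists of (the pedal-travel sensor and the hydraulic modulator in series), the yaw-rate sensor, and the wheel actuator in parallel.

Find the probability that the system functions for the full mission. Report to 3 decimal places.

R(pedal-travel sensor) = exp(−0.00028 × 1000) = 0.75578
R(hydraulic modulator) = exp(−0.00024 × 1000) = 0.78663
R(yaw-rate sensor) = exp(−0.000019 × 1000) = 0.98118
R(wheel actuator) = exp(−0.00014 × 1000) = 0.86936
Series (pedal-travel sensor and hydraulic modulator): 0.75578 × 0.78663 = 0.59452
Parallel ([0.59452], yaw-rate sensor, and wheel actuator): 1 − (1 − 0.59452)(1 − 0.98118)(1 − 0.86936) = 0.999

0.999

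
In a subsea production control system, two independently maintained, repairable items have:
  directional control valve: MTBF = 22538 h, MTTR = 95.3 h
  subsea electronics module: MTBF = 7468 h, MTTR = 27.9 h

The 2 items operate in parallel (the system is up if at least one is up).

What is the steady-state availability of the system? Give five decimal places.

A(directional control valve) = MTBF/(MTBF+MTTR) = 22538/(22538+95.3) = 0.995789
A(subsea electronics module) = MTBF/(MTBF+MTTR) = 7468/(7468+27.9) = 0.996278
Parallel availability: 1 − (1 − 0.995789)(1 − 0.996278) = 0.99998

0.99998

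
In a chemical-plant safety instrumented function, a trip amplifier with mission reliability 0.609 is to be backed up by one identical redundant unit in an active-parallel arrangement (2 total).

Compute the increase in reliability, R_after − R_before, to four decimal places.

R_before = 0.609
R_after = 1 − (1 − 0.609)^2 = 0.8471
ΔR = 0.8471 − 0.609 = 0.2381

0.2381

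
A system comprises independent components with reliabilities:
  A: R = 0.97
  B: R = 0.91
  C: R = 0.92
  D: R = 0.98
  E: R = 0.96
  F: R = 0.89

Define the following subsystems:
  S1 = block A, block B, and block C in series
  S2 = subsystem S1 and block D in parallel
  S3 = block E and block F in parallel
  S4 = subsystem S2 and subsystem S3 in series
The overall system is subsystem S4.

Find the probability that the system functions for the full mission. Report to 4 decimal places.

Series (A, B, and C): 0.970000 × 0.910000 × 0.920000 = 0.812084
Parallel ([0.812084] and D): 1 − (1 − 0.812084)(1 − 0.980000) = 0.996242
Parallel (E and F): 1 − (1 − 0.960000)(1 − 0.890000) = 0.995600
Series ([0.996242] and [0.995600]): 0.996242 × 0.995600 = 0.9919

0.9919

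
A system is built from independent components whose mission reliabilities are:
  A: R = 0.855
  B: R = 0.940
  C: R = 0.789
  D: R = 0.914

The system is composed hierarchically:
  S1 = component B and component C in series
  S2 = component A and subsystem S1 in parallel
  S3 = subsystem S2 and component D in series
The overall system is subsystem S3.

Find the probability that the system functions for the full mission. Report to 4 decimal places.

Series (B and C): 0.940000 × 0.789000 = 0.741660
Parallel (A and [0.741660]): 1 − (1 − 0.855000)(1 − 0.741660) = 0.962541
Series ([0.962541] and D): 0.962541 × 0.914000 = 0.8798

0.8798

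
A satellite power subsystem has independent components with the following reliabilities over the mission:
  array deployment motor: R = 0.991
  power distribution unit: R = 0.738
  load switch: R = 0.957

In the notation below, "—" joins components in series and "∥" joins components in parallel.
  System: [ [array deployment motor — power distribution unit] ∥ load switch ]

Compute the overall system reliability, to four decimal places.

0.9884

Series (array deployment motor and power distribution unit): 0.991000 × 0.738000 = 0.731358
Parallel ([0.731358] and load switch): 1 − (1 − 0.731358)(1 − 0.957000) = 0.9884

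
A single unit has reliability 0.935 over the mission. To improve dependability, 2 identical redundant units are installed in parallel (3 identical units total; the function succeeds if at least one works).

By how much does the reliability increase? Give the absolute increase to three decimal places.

R_before = 0.935
R_after = 1 − (1 − 0.935)^3 = 1.000
ΔR = 1.000 − 0.935 = 0.065

0.065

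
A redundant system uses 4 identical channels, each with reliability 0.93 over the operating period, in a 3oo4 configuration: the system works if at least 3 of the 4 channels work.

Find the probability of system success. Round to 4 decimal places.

R = Σ_{i=3}^{4} C(4,i) p^i (1−p)^{4−i} with p = 0.93
C(4,3)·0.93^3·0.07^1 = 0.225220
C(4,4)·0.93^4·0.07^0 = 0.748052
Sum = 0.9733

0.9733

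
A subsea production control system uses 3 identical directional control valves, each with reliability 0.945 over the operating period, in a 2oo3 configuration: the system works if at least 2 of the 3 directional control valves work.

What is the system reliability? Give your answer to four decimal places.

0.9913

R = Σ_{i=2}^{3} C(3,i) p^i (1−p)^{3−i} with p = 0.945
C(3,2)·0.945^2·0.055^1 = 0.147349
C(3,3)·0.945^3·0.055^0 = 0.843909
Sum = 0.9913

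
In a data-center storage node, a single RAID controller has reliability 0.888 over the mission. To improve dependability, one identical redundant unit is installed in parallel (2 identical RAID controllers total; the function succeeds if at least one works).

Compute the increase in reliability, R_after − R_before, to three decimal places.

0.099

R_before = 0.888
R_after = 1 − (1 − 0.888)^2 = 0.987
ΔR = 0.987 − 0.888 = 0.099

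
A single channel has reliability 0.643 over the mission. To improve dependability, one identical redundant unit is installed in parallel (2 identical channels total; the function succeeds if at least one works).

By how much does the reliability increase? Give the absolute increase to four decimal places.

R_before = 0.643
R_after = 1 − (1 − 0.643)^2 = 0.8726
ΔR = 0.8726 − 0.643 = 0.2296

0.2296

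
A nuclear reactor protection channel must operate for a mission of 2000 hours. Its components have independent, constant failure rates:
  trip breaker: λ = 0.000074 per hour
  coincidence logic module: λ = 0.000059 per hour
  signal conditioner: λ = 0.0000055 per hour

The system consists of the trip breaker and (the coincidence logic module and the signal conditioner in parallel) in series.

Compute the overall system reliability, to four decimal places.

R(trip breaker) = exp(−0.000074 × 2000) = 0.862431
R(coincidence logic module) = exp(−0.000059 × 2000) = 0.888696
R(signal conditioner) = exp(−0.0000055 × 2000) = 0.989060
Parallel (coincidence logic module and signal conditioner): 1 − (1 − 0.888696)(1 − 0.989060) = 0.998782
Series (trip breaker and [0.998782]): 0.862431 × 0.998782 = 0.8614

0.8614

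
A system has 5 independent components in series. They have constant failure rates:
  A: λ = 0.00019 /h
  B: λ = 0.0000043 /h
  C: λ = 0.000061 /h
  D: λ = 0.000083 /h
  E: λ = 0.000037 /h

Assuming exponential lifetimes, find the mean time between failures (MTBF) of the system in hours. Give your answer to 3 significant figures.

2660

Series of exponential components: λ_sys = Σ λ_i
λ_sys = 0.00019 + 0.0000043 + 0.000061 + 0.000083 + 0.000037 = 3.7530e-04 /h
MTBF = 1 / λ_sys = 2660 h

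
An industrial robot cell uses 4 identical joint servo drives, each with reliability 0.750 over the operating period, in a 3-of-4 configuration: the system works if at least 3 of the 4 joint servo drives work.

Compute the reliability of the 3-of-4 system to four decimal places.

0.7383

R = Σ_{i=3}^{4} C(4,i) p^i (1−p)^{4−i} with p = 0.750
C(4,3)·0.750^3·0.250^1 = 0.421875
C(4,4)·0.750^4·0.250^0 = 0.316406
Sum = 0.7383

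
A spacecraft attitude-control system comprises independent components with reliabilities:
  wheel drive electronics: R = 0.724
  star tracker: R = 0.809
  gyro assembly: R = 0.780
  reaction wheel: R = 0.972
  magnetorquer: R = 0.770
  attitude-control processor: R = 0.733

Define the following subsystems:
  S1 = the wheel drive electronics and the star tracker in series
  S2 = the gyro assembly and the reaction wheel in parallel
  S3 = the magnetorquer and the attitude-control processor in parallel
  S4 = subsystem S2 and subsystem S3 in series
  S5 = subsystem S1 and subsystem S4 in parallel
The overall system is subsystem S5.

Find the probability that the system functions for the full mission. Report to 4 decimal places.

Series (wheel drive electronics and star tracker): 0.724000 × 0.809000 = 0.585716
Parallel (gyro assembly and reaction wheel): 1 − (1 − 0.780000)(1 − 0.972000) = 0.993840
Parallel (magnetorquer and attitude-control processor): 1 − (1 − 0.770000)(1 − 0.733000) = 0.938590
Series ([0.993840] and [0.938590]): 0.993840 × 0.938590 = 0.932808
Parallel ([0.585716] and [0.932808]): 1 − (1 − 0.585716)(1 − 0.932808) = 0.9722

0.9722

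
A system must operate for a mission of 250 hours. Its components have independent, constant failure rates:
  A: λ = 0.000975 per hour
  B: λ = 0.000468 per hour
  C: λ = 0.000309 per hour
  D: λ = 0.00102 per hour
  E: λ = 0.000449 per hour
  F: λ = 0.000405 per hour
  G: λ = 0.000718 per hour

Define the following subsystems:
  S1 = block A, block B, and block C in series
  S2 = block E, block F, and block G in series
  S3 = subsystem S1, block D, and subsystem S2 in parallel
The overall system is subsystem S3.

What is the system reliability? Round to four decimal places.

R(A) = exp(−0.000975 × 250) = 0.783684
R(B) = exp(−0.000468 × 250) = 0.889585
R(C) = exp(−0.000309 × 250) = 0.925658
R(D) = exp(−0.00102 × 250) = 0.774916
R(E) = exp(−0.000449 × 250) = 0.893821
R(F) = exp(−0.000405 × 250) = 0.903707
R(G) = exp(−0.000718 × 250) = 0.835688
Series (A, B, and C): 0.783684 × 0.889585 × 0.925658 = 0.645326
Series (E, F, and G): 0.893821 × 0.903707 × 0.835688 = 0.675029
Parallel ([0.645326], D, and [0.675029]): 1 − (1 − 0.645326)(1 − 0.774916)(1 − 0.675029) = 0.9741

0.9741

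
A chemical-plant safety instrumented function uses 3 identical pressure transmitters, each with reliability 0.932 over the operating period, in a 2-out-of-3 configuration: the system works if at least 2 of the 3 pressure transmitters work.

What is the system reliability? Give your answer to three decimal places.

R = Σ_{i=2}^{3} C(3,i) p^i (1−p)^{3−i} with p = 0.932
C(3,2)·0.932^2·0.068^1 = 0.17720
C(3,3)·0.932^3·0.068^0 = 0.80956
Sum = 0.987

0.987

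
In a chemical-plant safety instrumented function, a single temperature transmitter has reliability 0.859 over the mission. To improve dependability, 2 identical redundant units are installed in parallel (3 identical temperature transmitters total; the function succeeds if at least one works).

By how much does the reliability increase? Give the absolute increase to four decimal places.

0.1382

R_before = 0.859
R_after = 1 − (1 − 0.859)^3 = 0.9972
ΔR = 0.9972 − 0.859 = 0.1382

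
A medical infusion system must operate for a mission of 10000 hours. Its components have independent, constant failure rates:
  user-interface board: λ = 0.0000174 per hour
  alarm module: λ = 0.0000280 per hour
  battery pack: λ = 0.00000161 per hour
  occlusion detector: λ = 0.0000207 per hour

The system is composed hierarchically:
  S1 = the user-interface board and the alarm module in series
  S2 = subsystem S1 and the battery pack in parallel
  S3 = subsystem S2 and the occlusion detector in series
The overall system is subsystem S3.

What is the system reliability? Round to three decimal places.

R(user-interface board) = exp(−0.0000174 × 10000) = 0.84030
R(alarm module) = exp(−0.0000280 × 10000) = 0.75578
R(battery pack) = exp(−0.00000161 × 10000) = 0.98403
R(occlusion detector) = exp(−0.0000207 × 10000) = 0.81302
Series (user-interface board and alarm module): 0.84030 × 0.75578 = 0.63508
Parallel ([0.63508] and battery pack): 1 − (1 − 0.63508)(1 − 0.98403) = 0.99417
Series ([0.99417] and occlusion detector): 0.99417 × 0.81302 = 0.808

0.808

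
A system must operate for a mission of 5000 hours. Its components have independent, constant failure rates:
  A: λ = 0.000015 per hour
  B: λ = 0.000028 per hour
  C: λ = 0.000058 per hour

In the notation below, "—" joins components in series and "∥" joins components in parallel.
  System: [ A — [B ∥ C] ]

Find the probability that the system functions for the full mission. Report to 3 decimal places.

0.897

R(A) = exp(−0.000015 × 5000) = 0.92774
R(B) = exp(−0.000028 × 5000) = 0.86936
R(C) = exp(−0.000058 × 5000) = 0.74826
Parallel (B and C): 1 − (1 − 0.86936)(1 − 0.74826) = 0.96711
Series (A and [0.96711]): 0.92774 × 0.96711 = 0.897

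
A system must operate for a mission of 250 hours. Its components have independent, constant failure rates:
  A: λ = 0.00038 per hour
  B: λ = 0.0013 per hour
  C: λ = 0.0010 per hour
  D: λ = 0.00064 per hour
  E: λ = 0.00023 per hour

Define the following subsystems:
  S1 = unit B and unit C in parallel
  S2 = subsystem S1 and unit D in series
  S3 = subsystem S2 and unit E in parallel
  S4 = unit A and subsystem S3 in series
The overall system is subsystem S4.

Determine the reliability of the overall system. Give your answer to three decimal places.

0.899

R(A) = exp(−0.00038 × 250) = 0.90937
R(B) = exp(−0.0013 × 250) = 0.72253
R(C) = exp(−0.0010 × 250) = 0.77880
R(D) = exp(−0.00064 × 250) = 0.85214
R(E) = exp(−0.00023 × 250) = 0.94412
Parallel (B and C): 1 − (1 − 0.72253)(1 − 0.77880) = 0.93862
Series ([0.93862] and D): 0.93862 × 0.85214 = 0.79984
Parallel ([0.79984] and E): 1 − (1 − 0.79984)(1 − 0.94412) = 0.98882
Series (A and [0.98882]): 0.90937 × 0.98882 = 0.899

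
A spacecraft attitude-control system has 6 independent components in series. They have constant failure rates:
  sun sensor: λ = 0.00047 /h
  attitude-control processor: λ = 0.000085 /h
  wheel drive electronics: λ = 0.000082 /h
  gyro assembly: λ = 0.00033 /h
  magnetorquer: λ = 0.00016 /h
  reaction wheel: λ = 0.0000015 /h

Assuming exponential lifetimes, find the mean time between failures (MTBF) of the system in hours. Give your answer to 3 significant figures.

Series of exponential components: λ_sys = Σ λ_i
λ_sys = 0.00047 + 0.000085 + 0.000082 + 0.00033 + 0.00016 + 0.0000015 = 1.1285e-03 /h
MTBF = 1 / λ_sys = 886 h

886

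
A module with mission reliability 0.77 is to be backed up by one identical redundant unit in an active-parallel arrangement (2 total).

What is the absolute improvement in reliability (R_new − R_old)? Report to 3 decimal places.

R_before = 0.77
R_after = 1 − (1 − 0.77)^2 = 0.947
ΔR = 0.947 − 0.77 = 0.177

0.177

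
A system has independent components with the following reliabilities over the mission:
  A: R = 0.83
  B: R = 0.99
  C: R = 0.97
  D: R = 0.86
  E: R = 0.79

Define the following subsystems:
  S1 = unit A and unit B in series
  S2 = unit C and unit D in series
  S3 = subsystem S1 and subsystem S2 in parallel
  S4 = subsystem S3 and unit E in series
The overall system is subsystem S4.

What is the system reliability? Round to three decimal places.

0.767

Series (A and B): 0.83000 × 0.99000 = 0.82170
Series (C and D): 0.97000 × 0.86000 = 0.83420
Parallel ([0.82170] and [0.83420]): 1 − (1 − 0.82170)(1 − 0.83420) = 0.97044
Series ([0.97044] and E): 0.97044 × 0.79000 = 0.767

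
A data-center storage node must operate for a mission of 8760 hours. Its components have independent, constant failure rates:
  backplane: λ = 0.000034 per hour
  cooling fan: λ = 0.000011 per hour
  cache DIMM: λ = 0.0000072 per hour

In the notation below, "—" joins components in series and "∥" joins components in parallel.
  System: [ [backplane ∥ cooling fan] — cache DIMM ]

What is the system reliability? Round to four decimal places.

R(backplane) = exp(−0.000034 × 8760) = 0.742420
R(cooling fan) = exp(−0.000011 × 8760) = 0.908137
R(cache DIMM) = exp(−0.0000072 × 8760) = 0.938876
Parallel (backplane and cooling fan): 1 − (1 − 0.742420)(1 − 0.908137) = 0.976338
Series ([0.976338] and cache DIMM): 0.976338 × 0.938876 = 0.9167

0.9167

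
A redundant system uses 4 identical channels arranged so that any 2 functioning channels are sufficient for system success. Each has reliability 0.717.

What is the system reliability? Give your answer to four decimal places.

0.9286

R = Σ_{i=2}^{4} C(4,i) p^i (1−p)^{4−i} with p = 0.717
C(4,2)·0.717^2·0.283^2 = 0.247037
C(4,3)·0.717^3·0.283^1 = 0.417257
C(4,4)·0.717^4·0.283^0 = 0.264287
Sum = 0.9286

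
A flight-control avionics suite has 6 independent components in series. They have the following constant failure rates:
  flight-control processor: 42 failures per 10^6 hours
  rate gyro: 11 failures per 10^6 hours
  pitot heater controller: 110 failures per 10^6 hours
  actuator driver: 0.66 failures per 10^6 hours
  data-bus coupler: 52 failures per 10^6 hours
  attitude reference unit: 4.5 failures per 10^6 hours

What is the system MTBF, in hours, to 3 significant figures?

Series of exponential components: λ_sys = Σ λ_i
λ_sys = 0.000042 + 0.000011 + 0.00011 + 0.00000066 + 0.000052 + 0.0000045 = 2.2016e-04 /h
MTBF = 1 / λ_sys = 4540 h

4540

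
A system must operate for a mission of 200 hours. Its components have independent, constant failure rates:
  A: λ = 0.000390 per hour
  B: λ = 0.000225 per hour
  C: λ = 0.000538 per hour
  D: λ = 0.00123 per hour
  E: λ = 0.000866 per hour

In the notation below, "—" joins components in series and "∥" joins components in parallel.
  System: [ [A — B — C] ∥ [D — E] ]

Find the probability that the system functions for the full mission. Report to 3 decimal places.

R(A) = exp(−0.000390 × 200) = 0.92496
R(B) = exp(−0.000225 × 200) = 0.95600
R(C) = exp(−0.000538 × 200) = 0.89799
R(D) = exp(−0.00123 × 200) = 0.78192
R(E) = exp(−0.000866 × 200) = 0.84097
Series (A, B, and C): 0.92496 × 0.95600 × 0.89799 = 0.79406
Series (D and E): 0.78192 × 0.84097 = 0.65757
Parallel ([0.79406] and [0.65757]): 1 − (1 − 0.79406)(1 − 0.65757) = 0.929

0.929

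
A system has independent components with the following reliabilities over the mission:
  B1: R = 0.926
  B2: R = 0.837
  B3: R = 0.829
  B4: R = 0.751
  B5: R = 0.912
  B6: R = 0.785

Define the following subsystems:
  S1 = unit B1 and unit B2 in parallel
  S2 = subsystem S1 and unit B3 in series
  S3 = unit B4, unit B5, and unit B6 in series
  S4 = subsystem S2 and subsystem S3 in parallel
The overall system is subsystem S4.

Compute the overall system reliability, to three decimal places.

Parallel (B1 and B2): 1 − (1 − 0.92600)(1 − 0.83700) = 0.98794
Series ([0.98794] and B3): 0.98794 × 0.82900 = 0.81900
Series (B4, B5, and B6): 0.75100 × 0.91200 × 0.78500 = 0.53766
Parallel ([0.81900] and [0.53766]): 1 − (1 − 0.81900)(1 − 0.53766) = 0.916

0.916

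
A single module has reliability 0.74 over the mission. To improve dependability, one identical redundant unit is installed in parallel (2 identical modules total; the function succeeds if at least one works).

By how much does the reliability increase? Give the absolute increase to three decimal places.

R_before = 0.74
R_after = 1 − (1 − 0.74)^2 = 0.932
ΔR = 0.932 − 0.74 = 0.192

0.192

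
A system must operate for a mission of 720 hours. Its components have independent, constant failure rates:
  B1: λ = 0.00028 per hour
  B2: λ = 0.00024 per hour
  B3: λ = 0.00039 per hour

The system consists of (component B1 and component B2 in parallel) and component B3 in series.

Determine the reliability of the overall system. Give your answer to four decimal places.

0.7333

R(B1) = exp(−0.00028 × 720) = 0.817422
R(B2) = exp(−0.00024 × 720) = 0.841306
R(B3) = exp(−0.00039 × 720) = 0.755179
Parallel (B1 and B2): 1 − (1 − 0.817422)(1 − 0.841306) = 0.971026
Series ([0.971026] and B3): 0.971026 × 0.755179 = 0.7333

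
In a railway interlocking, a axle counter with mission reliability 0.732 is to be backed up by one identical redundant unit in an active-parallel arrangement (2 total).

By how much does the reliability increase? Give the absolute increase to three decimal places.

R_before = 0.732
R_after = 1 − (1 − 0.732)^2 = 0.928
ΔR = 0.928 − 0.732 = 0.196

0.196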